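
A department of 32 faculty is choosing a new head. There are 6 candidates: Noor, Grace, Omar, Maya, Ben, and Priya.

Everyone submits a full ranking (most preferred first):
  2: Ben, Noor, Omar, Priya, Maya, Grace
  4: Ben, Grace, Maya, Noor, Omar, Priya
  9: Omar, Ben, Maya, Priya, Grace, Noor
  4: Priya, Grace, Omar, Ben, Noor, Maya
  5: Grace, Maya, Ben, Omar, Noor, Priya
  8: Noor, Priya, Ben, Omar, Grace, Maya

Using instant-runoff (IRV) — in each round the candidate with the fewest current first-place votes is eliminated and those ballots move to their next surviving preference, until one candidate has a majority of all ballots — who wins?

Grace

Round 1: Noor 8, Grace 5, Omar 9, Maya 0, Ben 6, Priya 4. Maya eliminated.
Round 2: Noor 8, Grace 5, Omar 9, Ben 6, Priya 4. Priya eliminated.
Round 3: Noor 8, Grace 9, Omar 9, Ben 6. Ben eliminated.
Round 4: Noor 10, Grace 13, Omar 9. Omar eliminated.
Round 5: Noor 10, Grace 22. Grace has a majority (≥17).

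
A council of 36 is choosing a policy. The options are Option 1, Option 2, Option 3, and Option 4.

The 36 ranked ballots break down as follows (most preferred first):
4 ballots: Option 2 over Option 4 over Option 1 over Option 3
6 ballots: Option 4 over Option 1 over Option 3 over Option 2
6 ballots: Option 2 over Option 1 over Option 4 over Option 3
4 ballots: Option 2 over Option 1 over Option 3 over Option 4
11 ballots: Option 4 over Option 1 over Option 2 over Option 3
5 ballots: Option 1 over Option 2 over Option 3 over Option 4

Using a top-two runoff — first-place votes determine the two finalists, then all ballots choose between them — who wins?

Option 2

Round 1 first-place votes: Option 1 5, Option 2 14, Option 3 0, Option 4 17. Option 4 and Option 2 advance.
Runoff: Option 4 is ranked above Option 2 on 17 ballots, Option 2 above Option 4 on 19.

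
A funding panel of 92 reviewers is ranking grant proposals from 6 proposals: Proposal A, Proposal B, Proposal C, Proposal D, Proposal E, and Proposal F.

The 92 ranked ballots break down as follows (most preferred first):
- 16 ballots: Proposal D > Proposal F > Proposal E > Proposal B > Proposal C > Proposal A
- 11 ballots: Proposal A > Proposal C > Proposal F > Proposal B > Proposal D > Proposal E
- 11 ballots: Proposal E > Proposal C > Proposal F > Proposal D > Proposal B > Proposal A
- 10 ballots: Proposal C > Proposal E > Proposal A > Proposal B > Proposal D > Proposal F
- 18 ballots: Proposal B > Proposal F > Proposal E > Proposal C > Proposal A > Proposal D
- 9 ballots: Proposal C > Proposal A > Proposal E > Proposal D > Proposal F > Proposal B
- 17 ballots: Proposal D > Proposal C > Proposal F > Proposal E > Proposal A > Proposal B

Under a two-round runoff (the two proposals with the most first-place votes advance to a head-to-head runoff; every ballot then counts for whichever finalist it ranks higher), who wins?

Round 1 first-place votes: Proposal A 11, Proposal B 18, Proposal C 19, Proposal D 33, Proposal E 11, Proposal F 0. Proposal D and Proposal C advance.
Runoff: Proposal D is ranked above Proposal C on 33 ballots, Proposal C above Proposal D on 59.

Proposal C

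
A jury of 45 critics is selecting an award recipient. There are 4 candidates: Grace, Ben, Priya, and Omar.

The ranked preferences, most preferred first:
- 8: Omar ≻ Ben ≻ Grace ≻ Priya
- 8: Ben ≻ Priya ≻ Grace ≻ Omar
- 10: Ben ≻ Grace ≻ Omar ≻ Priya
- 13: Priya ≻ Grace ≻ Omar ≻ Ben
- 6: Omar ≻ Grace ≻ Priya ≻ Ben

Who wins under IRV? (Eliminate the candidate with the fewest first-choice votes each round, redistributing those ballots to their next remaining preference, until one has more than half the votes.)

Round 1: Grace 0, Ben 18, Priya 13, Omar 14. Grace eliminated.
Round 2: Ben 18, Priya 13, Omar 14. Priya eliminated.
Round 3: Ben 18, Omar 27. Omar has a majority (≥23).

Omar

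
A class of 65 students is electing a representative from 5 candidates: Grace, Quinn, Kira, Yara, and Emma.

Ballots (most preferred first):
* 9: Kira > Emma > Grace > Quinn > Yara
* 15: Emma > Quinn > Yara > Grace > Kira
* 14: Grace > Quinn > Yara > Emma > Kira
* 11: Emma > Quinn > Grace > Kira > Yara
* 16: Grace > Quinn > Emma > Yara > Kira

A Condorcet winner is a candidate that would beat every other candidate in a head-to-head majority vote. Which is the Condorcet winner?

Emma vs Grace: 35–30
Emma vs Quinn: 35–30
Emma vs Kira: 56–9
Emma vs Yara: 51–14
Emma beats every other candidate.

Emma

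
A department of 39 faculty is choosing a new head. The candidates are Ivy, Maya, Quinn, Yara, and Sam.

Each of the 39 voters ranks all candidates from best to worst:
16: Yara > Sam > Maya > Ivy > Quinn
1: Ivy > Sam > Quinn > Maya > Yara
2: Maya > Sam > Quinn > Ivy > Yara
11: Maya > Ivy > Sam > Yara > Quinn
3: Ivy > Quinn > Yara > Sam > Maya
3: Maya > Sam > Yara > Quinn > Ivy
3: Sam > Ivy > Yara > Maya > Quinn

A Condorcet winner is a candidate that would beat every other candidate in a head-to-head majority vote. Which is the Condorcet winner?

Sam

Sam vs Ivy: 24–15
Sam vs Maya: 23–16
Sam vs Quinn: 36–3
Sam vs Yara: 20–19
Sam beats every other candidate.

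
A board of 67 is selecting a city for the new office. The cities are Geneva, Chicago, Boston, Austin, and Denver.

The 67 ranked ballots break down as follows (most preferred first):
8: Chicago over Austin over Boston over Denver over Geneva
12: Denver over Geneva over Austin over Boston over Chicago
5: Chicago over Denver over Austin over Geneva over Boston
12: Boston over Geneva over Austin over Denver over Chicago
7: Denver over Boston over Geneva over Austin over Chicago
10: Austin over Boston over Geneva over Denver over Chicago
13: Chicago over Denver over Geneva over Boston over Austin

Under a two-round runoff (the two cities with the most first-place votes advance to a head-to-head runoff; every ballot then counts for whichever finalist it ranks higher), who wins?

Round 1 first-place votes: Geneva 0, Chicago 26, Boston 12, Austin 10, Denver 19. Chicago and Denver advance.
Runoff: Chicago is ranked above Denver on 26 ballots, Denver above Chicago on 41.

Denver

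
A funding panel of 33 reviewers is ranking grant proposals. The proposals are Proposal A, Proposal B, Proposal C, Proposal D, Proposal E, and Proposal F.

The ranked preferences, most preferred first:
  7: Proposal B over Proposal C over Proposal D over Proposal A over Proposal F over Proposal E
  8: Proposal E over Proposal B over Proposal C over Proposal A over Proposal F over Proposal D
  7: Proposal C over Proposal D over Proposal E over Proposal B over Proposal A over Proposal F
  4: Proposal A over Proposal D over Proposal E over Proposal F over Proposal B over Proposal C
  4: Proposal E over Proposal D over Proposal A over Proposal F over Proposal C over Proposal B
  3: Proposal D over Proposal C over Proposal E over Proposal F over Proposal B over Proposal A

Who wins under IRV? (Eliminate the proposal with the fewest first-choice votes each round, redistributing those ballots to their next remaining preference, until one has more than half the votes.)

Round 1: Proposal A 4, Proposal B 7, Proposal C 7, Proposal D 3, Proposal E 12, Proposal F 0. Proposal F eliminated.
Round 2: Proposal A 4, Proposal B 7, Proposal C 7, Proposal D 3, Proposal E 12. Proposal D eliminated.
Round 3: Proposal A 4, Proposal B 7, Proposal C 10, Proposal E 12. Proposal A eliminated.
Round 4: Proposal B 7, Proposal C 10, Proposal E 16. Proposal B eliminated.
Round 5: Proposal C 17, Proposal E 16. Proposal C has a majority (≥17).

Proposal C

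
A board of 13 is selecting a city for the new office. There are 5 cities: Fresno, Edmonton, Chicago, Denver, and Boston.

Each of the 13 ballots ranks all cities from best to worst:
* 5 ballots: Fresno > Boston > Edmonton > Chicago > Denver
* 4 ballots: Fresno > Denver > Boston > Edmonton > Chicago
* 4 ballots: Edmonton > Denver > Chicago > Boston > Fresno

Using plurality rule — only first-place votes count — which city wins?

First-place votes: Fresno 9, Edmonton 4, Chicago 0, Denver 0, Boston 0.

Fresno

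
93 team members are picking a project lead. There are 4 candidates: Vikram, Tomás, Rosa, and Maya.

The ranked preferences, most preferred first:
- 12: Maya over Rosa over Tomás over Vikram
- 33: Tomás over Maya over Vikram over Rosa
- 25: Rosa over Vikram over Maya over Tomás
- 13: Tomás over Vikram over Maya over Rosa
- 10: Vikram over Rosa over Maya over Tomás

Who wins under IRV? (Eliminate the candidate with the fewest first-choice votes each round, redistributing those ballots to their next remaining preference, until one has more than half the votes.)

Round 1: Vikram 10, Tomás 46, Rosa 25, Maya 12. Vikram eliminated.
Round 2: Tomás 46, Rosa 35, Maya 12. Maya eliminated.
Round 3: Tomás 46, Rosa 47. Rosa has a majority (≥47).

Rosa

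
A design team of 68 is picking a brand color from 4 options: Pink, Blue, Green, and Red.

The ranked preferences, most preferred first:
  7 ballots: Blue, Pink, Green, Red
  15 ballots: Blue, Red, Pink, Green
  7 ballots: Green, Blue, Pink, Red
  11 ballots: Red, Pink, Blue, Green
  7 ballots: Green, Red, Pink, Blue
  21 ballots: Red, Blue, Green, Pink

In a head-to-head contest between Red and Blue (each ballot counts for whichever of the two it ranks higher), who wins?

Red is ranked above Blue on 39 ballots; Blue above Red on 29.

Red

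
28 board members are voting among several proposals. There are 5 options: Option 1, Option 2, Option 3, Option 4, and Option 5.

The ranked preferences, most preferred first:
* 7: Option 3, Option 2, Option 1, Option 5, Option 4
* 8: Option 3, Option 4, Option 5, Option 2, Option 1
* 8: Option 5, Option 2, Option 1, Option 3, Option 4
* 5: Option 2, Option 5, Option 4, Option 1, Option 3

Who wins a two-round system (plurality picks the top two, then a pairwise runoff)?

Round 1 first-place votes: Option 1 0, Option 2 5, Option 3 15, Option 4 0, Option 5 8. Option 3 and Option 5 advance.
Runoff: Option 3 is ranked above Option 5 on 15 ballots, Option 5 above Option 3 on 13.

Option 3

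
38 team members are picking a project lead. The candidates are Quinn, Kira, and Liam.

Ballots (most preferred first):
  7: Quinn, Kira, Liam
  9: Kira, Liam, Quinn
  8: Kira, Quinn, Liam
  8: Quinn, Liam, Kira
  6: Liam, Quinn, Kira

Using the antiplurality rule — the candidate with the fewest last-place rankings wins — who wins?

Last-place votes: Quinn 9, Kira 14, Liam 15.

Quinn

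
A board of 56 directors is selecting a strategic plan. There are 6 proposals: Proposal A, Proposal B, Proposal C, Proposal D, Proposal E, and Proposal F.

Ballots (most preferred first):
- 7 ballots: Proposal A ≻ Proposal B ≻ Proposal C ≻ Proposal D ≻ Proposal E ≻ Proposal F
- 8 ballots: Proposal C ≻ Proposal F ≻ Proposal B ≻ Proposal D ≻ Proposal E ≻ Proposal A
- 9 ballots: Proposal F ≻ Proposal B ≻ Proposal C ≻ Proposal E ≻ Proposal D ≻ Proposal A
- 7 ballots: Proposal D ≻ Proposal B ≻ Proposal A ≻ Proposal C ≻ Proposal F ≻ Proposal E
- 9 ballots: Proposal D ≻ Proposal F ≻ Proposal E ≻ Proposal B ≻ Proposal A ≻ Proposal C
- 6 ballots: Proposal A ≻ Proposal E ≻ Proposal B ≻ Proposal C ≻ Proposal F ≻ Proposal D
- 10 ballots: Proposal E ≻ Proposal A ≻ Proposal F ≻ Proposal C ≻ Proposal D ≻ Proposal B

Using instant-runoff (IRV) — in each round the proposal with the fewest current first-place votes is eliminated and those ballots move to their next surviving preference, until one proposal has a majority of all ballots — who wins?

Round 1: Proposal A 13, Proposal B 0, Proposal C 8, Proposal D 16, Proposal E 10, Proposal F 9. Proposal B eliminated.
Round 2: Proposal A 13, Proposal C 8, Proposal D 16, Proposal E 10, Proposal F 9. Proposal C eliminated.
Round 3: Proposal A 13, Proposal D 16, Proposal E 10, Proposal F 17. Proposal E eliminated.
Round 4: Proposal A 23, Proposal D 16, Proposal F 17. Proposal D eliminated.
Round 5: Proposal A 30, Proposal F 26. Proposal A has a majority (≥29).

Proposal A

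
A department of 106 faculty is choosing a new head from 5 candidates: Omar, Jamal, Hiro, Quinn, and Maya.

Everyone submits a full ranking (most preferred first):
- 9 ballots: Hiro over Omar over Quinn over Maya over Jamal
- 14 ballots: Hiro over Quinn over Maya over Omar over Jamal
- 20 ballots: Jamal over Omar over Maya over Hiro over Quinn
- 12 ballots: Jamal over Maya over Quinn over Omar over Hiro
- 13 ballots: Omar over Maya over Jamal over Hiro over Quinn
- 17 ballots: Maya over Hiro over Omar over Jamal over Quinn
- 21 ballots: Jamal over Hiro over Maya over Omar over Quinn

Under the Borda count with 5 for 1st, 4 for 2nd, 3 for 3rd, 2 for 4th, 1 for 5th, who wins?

Maya

Omar: 9×4 + 14×2 + 20×4 + 12×2 + 13×5 + 17×3 + 21×2 = 326
Jamal: 9×1 + 14×1 + 20×5 + 12×5 + 13×3 + 17×2 + 21×5 = 361
Hiro: 9×5 + 14×5 + 20×2 + 12×1 + 13×2 + 17×4 + 21×4 = 345
Quinn: 9×3 + 14×4 + 20×1 + 12×3 + 13×1 + 17×1 + 21×1 = 190
Maya: 9×2 + 14×3 + 20×3 + 12×4 + 13×4 + 17×5 + 21×3 = 368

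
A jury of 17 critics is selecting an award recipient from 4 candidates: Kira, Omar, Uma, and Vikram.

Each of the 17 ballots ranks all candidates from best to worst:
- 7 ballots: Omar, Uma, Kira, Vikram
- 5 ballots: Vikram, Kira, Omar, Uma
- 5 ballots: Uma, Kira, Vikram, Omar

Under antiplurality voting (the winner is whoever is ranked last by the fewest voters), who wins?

Last-place votes: Kira 0, Omar 5, Uma 5, Vikram 7.

Kira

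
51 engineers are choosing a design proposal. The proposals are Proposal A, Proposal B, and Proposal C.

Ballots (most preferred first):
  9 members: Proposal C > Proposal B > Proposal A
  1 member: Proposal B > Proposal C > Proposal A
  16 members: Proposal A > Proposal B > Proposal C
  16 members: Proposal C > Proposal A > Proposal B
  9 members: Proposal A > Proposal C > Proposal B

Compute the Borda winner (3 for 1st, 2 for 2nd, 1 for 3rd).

Proposal A

Proposal A: 9×1 + 1×1 + 16×3 + 16×2 + 9×3 = 117
Proposal B: 9×2 + 1×3 + 16×2 + 16×1 + 9×1 = 78
Proposal C: 9×3 + 1×2 + 16×1 + 16×3 + 9×2 = 111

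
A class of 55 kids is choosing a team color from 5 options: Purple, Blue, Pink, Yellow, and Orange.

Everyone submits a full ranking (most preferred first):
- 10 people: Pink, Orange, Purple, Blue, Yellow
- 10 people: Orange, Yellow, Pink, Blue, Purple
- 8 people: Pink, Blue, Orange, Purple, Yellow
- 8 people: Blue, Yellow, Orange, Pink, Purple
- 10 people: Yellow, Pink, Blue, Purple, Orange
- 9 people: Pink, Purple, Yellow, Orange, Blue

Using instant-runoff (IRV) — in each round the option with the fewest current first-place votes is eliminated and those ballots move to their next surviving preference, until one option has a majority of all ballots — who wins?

Yellow

Round 1: Purple 0, Blue 8, Pink 27, Yellow 10, Orange 10. Purple eliminated.
Round 2: Blue 8, Pink 27, Yellow 10, Orange 10. Blue eliminated.
Round 3: Pink 27, Yellow 18, Orange 10. Orange eliminated.
Round 4: Pink 27, Yellow 28. Yellow has a majority (≥28).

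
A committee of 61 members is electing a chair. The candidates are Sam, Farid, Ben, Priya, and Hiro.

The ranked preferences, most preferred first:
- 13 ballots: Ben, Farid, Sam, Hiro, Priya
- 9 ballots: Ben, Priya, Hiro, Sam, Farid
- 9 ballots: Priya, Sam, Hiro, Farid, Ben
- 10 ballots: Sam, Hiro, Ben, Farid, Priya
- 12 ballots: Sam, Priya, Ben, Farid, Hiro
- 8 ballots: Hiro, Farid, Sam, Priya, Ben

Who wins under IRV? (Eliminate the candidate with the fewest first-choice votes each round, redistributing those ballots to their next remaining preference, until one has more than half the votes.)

Round 1: Sam 22, Farid 0, Ben 22, Priya 9, Hiro 8. Farid eliminated.
Round 2: Sam 22, Ben 22, Priya 9, Hiro 8. Hiro eliminated.
Round 3: Sam 30, Ben 22, Priya 9. Priya eliminated.
Round 4: Sam 39, Ben 22. Sam has a majority (≥31).

Sam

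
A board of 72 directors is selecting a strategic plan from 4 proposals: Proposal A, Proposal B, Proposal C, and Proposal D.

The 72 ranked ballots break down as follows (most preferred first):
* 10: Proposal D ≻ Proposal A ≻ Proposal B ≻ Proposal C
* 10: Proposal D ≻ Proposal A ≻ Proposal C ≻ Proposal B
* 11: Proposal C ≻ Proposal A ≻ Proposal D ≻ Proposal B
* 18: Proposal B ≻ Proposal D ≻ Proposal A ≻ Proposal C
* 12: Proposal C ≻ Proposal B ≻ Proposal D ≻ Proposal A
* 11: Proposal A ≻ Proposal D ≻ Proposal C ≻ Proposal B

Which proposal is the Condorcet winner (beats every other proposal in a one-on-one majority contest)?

Proposal D vs Proposal A: 50–22
Proposal D vs Proposal B: 42–30
Proposal D vs Proposal C: 49–23
Proposal D beats every other proposal.

Proposal D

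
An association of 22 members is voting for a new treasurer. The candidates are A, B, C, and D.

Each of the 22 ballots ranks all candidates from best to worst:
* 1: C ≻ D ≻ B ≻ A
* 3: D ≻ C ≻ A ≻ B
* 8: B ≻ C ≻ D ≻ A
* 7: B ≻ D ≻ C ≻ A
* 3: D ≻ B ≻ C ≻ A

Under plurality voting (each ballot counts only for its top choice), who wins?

B

First-place votes: A 0, B 15, C 1, D 6.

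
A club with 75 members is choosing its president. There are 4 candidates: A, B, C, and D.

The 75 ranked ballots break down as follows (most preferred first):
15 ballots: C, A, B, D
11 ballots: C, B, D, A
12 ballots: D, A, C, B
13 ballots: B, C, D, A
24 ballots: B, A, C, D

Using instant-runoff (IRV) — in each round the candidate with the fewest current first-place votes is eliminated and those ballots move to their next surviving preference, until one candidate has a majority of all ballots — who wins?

Round 1: A 0, B 37, C 26, D 12. A eliminated.
Round 2: B 37, C 26, D 12. D eliminated.
Round 3: B 37, C 38. C has a majority (≥38).

C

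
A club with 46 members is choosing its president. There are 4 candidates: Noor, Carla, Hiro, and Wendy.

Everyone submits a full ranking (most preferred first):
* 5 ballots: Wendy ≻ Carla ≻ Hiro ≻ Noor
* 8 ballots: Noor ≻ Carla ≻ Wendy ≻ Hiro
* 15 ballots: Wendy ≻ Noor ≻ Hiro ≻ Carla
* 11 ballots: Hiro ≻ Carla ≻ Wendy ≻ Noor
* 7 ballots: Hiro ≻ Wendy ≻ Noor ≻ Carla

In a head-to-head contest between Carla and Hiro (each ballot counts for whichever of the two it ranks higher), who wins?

Hiro

Carla is ranked above Hiro on 13 ballots; Hiro above Carla on 33.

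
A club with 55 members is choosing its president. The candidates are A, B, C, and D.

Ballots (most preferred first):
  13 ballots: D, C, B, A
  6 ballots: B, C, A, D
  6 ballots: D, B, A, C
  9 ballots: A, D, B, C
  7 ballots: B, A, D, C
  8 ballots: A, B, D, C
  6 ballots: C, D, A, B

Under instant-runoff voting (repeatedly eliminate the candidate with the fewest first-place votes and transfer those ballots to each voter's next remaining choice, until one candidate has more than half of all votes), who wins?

Round 1: A 17, B 13, C 6, D 19. C eliminated.
Round 2: A 17, B 13, D 25. B eliminated.
Round 3: A 30, D 25. A has a majority (≥28).

A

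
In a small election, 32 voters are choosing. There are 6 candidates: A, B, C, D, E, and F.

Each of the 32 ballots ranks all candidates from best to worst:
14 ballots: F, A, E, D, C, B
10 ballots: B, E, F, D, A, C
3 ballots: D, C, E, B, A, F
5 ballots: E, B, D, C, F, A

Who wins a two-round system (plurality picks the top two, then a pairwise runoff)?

B

Round 1 first-place votes: A 0, B 10, C 0, D 3, E 5, F 14. F and B advance.
Runoff: F is ranked above B on 14 ballots, B above F on 18.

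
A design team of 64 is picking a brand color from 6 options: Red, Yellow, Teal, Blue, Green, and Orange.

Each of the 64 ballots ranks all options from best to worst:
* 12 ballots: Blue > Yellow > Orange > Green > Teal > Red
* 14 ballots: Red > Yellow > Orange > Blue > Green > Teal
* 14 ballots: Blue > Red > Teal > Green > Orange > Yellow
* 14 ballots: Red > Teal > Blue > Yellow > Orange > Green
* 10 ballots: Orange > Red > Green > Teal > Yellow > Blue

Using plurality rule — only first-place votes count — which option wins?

Red

First-place votes: Red 28, Yellow 0, Teal 0, Blue 26, Green 0, Orange 10.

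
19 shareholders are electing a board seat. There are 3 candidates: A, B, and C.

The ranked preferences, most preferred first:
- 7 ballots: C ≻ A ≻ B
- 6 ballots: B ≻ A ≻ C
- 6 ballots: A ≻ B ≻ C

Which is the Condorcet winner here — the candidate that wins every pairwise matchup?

A vs B: 13–6
A vs C: 12–7
A beats every other candidate.

A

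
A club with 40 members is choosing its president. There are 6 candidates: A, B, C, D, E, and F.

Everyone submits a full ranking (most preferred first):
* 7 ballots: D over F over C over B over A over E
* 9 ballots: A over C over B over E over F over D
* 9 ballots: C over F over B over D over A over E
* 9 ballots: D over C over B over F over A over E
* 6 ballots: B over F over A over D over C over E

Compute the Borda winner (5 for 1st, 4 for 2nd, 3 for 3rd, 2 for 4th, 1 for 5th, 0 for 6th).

A: 7×1 + 9×5 + 9×1 + 9×1 + 6×3 = 88
B: 7×2 + 9×3 + 9×3 + 9×3 + 6×5 = 125
C: 7×3 + 9×4 + 9×5 + 9×4 + 6×1 = 144
D: 7×5 + 9×0 + 9×2 + 9×5 + 6×2 = 110
E: 7×0 + 9×2 + 9×0 + 9×0 + 6×0 = 18
F: 7×4 + 9×1 + 9×4 + 9×2 + 6×4 = 115

C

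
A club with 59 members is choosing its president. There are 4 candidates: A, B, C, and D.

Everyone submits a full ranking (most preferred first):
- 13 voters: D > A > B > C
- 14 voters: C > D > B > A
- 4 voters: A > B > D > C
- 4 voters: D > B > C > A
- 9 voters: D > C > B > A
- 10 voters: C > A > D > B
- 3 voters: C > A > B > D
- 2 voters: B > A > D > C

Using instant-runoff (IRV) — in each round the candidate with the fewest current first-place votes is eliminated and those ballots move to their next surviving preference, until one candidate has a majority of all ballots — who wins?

Round 1: A 4, B 2, C 27, D 26. B eliminated.
Round 2: A 6, C 27, D 26. A eliminated.
Round 3: C 27, D 32. D has a majority (≥30).

D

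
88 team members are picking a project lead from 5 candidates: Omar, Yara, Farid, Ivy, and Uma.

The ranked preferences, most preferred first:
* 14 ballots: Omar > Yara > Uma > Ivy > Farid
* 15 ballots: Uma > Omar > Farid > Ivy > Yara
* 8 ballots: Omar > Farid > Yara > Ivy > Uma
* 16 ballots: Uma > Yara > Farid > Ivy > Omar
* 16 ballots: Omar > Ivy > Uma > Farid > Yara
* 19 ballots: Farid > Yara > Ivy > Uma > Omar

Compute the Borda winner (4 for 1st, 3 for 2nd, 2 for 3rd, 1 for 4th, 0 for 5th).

Uma

Omar: 14×4 + 15×3 + 8×4 + 16×0 + 16×4 + 19×0 = 197
Yara: 14×3 + 15×0 + 8×2 + 16×3 + 16×0 + 19×3 = 163
Farid: 14×0 + 15×2 + 8×3 + 16×2 + 16×1 + 19×4 = 178
Ivy: 14×1 + 15×1 + 8×1 + 16×1 + 16×3 + 19×2 = 139
Uma: 14×2 + 15×4 + 8×0 + 16×4 + 16×2 + 19×1 = 203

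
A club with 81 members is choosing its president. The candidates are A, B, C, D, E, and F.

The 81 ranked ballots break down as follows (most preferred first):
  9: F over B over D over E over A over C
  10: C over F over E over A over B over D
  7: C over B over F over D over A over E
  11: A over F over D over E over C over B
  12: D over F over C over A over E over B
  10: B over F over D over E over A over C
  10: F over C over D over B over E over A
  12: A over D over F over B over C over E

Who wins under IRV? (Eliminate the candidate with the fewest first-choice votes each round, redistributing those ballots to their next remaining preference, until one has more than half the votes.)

Round 1: A 23, B 10, C 17, D 12, E 0, F 19. E eliminated.
Round 2: A 23, B 10, C 17, D 12, F 19. B eliminated.
Round 3: A 23, C 17, D 12, F 29. D eliminated.
Round 4: A 23, C 17, F 41. F has a majority (≥41).

F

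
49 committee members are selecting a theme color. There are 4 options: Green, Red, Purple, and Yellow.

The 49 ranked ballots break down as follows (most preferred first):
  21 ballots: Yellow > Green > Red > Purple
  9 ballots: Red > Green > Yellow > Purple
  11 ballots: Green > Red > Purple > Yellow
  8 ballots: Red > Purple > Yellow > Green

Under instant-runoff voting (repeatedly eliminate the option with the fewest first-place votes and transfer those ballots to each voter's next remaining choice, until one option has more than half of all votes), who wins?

Red

Round 1: Green 11, Red 17, Purple 0, Yellow 21. Purple eliminated.
Round 2: Green 11, Red 17, Yellow 21. Green eliminated.
Round 3: Red 28, Yellow 21. Red has a majority (≥25).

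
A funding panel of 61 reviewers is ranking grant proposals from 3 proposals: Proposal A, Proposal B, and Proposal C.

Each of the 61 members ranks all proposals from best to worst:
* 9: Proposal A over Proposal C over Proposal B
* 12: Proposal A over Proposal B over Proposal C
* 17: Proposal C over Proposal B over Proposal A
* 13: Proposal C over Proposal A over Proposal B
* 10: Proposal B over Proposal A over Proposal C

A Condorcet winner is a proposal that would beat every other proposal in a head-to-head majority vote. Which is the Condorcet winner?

Proposal A

Proposal A vs Proposal B: 34–27
Proposal A vs Proposal C: 31–30
Proposal A beats every other proposal.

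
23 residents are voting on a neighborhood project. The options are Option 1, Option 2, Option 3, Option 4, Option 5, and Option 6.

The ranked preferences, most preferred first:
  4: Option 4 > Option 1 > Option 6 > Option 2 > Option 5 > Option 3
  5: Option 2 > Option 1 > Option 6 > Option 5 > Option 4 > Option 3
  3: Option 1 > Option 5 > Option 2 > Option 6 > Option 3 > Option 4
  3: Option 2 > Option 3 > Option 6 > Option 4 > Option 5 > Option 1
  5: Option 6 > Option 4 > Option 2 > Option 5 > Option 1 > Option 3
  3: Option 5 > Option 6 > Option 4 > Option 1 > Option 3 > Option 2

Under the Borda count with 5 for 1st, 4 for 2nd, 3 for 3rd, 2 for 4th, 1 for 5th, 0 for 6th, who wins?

Option 6

Option 1: 4×4 + 5×4 + 3×5 + 3×0 + 5×1 + 3×2 = 62
Option 2: 4×2 + 5×5 + 3×3 + 3×5 + 5×3 + 3×0 = 72
Option 3: 4×0 + 5×0 + 3×1 + 3×4 + 5×0 + 3×1 = 18
Option 4: 4×5 + 5×1 + 3×0 + 3×2 + 5×4 + 3×3 = 60
Option 5: 4×1 + 5×2 + 3×4 + 3×1 + 5×2 + 3×5 = 54
Option 6: 4×3 + 5×3 + 3×2 + 3×3 + 5×5 + 3×4 = 79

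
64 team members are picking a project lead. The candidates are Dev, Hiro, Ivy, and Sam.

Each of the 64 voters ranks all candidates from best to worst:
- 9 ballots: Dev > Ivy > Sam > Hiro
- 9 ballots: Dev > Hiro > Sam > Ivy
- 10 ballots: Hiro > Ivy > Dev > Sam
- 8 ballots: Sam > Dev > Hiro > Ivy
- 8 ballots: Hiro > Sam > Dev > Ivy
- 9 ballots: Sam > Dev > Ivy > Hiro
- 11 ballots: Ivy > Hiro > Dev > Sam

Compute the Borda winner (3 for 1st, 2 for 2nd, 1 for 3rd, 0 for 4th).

Dev: 9×3 + 9×3 + 10×1 + 8×2 + 8×1 + 9×2 + 11×1 = 117
Hiro: 9×0 + 9×2 + 10×3 + 8×1 + 8×3 + 9×0 + 11×2 = 102
Ivy: 9×2 + 9×0 + 10×2 + 8×0 + 8×0 + 9×1 + 11×3 = 80
Sam: 9×1 + 9×1 + 10×0 + 8×3 + 8×2 + 9×3 + 11×0 = 85

Dev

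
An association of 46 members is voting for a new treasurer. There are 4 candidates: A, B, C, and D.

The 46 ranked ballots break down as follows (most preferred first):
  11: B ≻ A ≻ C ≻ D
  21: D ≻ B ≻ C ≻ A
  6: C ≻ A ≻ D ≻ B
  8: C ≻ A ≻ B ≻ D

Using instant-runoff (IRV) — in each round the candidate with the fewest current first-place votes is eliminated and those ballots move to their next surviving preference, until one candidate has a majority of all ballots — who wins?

C

Round 1: A 0, B 11, C 14, D 21. A eliminated.
Round 2: B 11, C 14, D 21. B eliminated.
Round 3: C 25, D 21. C has a majority (≥24).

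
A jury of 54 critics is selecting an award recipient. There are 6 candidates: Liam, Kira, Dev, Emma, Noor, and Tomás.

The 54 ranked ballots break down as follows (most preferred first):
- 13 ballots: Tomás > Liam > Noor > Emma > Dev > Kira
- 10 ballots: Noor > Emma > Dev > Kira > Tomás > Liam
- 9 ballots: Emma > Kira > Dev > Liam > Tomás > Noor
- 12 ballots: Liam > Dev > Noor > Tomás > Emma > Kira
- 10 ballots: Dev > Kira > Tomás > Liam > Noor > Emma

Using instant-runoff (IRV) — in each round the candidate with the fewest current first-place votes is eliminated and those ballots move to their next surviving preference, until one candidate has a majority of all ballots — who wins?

Round 1: Liam 12, Kira 0, Dev 10, Emma 9, Noor 10, Tomás 13. Kira eliminated.
Round 2: Liam 12, Dev 10, Emma 9, Noor 10, Tomás 13. Emma eliminated.
Round 3: Liam 12, Dev 19, Noor 10, Tomás 13. Noor eliminated.
Round 4: Liam 12, Dev 29, Tomás 13. Dev has a majority (≥28).

Dev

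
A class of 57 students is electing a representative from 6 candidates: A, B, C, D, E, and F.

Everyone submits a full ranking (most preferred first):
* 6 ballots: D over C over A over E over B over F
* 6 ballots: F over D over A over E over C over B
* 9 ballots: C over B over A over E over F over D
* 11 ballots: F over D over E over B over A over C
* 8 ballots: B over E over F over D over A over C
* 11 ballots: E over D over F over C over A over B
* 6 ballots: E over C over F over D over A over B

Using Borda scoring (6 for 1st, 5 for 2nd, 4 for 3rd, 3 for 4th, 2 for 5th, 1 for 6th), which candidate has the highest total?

E

A: 6×4 + 6×4 + 9×4 + 11×2 + 8×2 + 11×2 + 6×2 = 156
B: 6×2 + 6×1 + 9×5 + 11×3 + 8×6 + 11×1 + 6×1 = 161
C: 6×5 + 6×2 + 9×6 + 11×1 + 8×1 + 11×3 + 6×5 = 178
D: 6×6 + 6×5 + 9×1 + 11×5 + 8×3 + 11×5 + 6×3 = 227
E: 6×3 + 6×3 + 9×3 + 11×4 + 8×5 + 11×6 + 6×6 = 249
F: 6×1 + 6×6 + 9×2 + 11×6 + 8×4 + 11×4 + 6×4 = 226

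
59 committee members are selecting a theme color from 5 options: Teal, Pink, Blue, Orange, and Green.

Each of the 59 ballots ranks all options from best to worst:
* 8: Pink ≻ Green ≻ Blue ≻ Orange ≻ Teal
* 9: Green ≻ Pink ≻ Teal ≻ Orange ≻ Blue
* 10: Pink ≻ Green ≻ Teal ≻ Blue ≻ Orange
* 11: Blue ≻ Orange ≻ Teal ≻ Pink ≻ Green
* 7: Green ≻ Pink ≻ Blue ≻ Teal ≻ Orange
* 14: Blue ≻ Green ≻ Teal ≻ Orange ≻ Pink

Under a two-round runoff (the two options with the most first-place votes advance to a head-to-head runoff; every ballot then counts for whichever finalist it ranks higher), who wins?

Round 1 first-place votes: Teal 0, Pink 18, Blue 25, Orange 0, Green 16. Blue and Pink advance.
Runoff: Blue is ranked above Pink on 25 ballots, Pink above Blue on 34.

Pink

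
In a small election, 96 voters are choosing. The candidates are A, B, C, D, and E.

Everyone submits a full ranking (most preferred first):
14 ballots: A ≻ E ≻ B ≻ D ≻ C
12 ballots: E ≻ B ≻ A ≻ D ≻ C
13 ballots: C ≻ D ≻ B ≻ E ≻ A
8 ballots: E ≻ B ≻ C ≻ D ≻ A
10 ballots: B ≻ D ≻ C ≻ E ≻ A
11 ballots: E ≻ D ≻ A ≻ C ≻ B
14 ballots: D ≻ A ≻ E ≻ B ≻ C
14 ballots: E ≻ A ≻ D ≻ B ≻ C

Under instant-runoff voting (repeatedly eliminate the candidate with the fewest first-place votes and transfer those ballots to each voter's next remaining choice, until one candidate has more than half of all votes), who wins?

Round 1: A 14, B 10, C 13, D 14, E 45. B eliminated.
Round 2: A 14, C 13, D 24, E 45. C eliminated.
Round 3: A 14, D 37, E 45. A eliminated.
Round 4: D 37, E 59. E has a majority (≥49).

E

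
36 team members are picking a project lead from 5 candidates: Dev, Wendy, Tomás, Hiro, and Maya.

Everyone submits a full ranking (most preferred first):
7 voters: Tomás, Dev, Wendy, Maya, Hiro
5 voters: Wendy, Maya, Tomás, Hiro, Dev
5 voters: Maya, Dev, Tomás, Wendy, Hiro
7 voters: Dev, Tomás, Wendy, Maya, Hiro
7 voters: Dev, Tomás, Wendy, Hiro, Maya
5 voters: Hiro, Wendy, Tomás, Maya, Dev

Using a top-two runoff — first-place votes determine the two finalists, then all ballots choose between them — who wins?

Dev

Round 1 first-place votes: Dev 14, Wendy 5, Tomás 7, Hiro 5, Maya 5. Dev and Tomás advance.
Runoff: Dev is ranked above Tomás on 19 ballots, Tomás above Dev on 17.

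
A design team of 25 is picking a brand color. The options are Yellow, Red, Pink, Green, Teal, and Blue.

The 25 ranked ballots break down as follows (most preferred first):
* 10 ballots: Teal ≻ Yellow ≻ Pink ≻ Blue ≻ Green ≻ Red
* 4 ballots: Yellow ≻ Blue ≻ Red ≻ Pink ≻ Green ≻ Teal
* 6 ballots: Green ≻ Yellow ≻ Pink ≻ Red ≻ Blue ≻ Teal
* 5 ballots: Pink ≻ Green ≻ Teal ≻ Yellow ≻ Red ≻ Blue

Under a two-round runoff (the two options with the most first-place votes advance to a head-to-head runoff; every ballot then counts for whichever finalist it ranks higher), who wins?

Green

Round 1 first-place votes: Yellow 4, Red 0, Pink 5, Green 6, Teal 10, Blue 0. Teal and Green advance.
Runoff: Teal is ranked above Green on 10 ballots, Green above Teal on 15.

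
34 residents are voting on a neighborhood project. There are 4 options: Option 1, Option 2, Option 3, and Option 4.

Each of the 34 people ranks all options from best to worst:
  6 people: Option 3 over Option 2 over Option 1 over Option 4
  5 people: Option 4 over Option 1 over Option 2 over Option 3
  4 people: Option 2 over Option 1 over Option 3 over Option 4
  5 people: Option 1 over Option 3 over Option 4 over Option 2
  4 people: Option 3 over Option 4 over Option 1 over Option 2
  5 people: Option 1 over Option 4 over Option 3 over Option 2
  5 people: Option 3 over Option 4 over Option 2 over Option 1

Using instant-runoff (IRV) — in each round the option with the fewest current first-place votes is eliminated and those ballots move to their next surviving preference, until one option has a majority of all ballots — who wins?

Option 1

Round 1: Option 1 10, Option 2 4, Option 3 15, Option 4 5. Option 2 eliminated.
Round 2: Option 1 14, Option 3 15, Option 4 5. Option 4 eliminated.
Round 3: Option 1 19, Option 3 15. Option 1 has a majority (≥18).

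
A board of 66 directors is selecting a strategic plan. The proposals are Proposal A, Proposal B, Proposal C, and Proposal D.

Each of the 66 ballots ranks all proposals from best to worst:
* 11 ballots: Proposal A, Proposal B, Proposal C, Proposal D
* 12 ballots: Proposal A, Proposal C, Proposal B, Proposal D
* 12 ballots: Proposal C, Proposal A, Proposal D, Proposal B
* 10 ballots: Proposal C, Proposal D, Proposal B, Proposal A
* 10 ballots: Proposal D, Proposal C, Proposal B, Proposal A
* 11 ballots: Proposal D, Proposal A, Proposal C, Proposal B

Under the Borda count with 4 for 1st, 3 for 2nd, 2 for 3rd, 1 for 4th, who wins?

Proposal A: 11×4 + 12×4 + 12×3 + 10×1 + 10×1 + 11×3 = 181
Proposal B: 11×3 + 12×2 + 12×1 + 10×2 + 10×2 + 11×1 = 120
Proposal C: 11×2 + 12×3 + 12×4 + 10×4 + 10×3 + 11×2 = 198
Proposal D: 11×1 + 12×1 + 12×2 + 10×3 + 10×4 + 11×4 = 161

Proposal C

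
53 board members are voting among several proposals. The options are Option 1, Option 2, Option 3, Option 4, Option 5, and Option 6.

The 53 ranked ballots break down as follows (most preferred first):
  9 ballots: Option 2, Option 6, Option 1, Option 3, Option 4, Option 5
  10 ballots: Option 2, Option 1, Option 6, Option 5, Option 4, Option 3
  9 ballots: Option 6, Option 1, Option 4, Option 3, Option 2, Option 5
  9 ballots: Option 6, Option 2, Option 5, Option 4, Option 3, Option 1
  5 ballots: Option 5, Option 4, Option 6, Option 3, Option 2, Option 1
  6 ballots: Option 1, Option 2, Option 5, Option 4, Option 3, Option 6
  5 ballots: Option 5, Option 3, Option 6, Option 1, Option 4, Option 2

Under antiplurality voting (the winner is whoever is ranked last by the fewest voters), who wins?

Last-place votes: Option 1 14, Option 2 5, Option 3 10, Option 4 0, Option 5 18, Option 6 6.

Option 4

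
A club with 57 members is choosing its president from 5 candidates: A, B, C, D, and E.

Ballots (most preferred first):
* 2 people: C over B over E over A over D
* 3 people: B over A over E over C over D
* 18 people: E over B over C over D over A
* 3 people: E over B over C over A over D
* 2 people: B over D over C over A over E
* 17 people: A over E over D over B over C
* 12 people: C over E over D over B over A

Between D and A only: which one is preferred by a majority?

D

D is ranked above A on 32 ballots; A above D on 25.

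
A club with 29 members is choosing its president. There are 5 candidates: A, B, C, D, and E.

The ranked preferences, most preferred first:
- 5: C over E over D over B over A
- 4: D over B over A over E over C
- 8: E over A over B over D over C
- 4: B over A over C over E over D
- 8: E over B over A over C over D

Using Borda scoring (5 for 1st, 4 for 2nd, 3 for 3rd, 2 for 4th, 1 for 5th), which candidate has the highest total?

E

A: 5×1 + 4×3 + 8×4 + 4×4 + 8×3 = 89
B: 5×2 + 4×4 + 8×3 + 4×5 + 8×4 = 102
C: 5×5 + 4×1 + 8×1 + 4×3 + 8×2 = 65
D: 5×3 + 4×5 + 8×2 + 4×1 + 8×1 = 63
E: 5×4 + 4×2 + 8×5 + 4×2 + 8×5 = 116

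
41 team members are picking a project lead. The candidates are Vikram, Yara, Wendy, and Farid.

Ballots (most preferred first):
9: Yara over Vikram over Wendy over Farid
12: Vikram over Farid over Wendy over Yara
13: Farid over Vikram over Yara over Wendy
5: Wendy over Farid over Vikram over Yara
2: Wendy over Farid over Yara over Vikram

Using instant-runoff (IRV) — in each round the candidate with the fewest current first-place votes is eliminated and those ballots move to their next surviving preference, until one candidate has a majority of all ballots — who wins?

Round 1: Vikram 12, Yara 9, Wendy 7, Farid 13. Wendy eliminated.
Round 2: Vikram 12, Yara 9, Farid 20. Yara eliminated.
Round 3: Vikram 21, Farid 20. Vikram has a majority (≥21).

Vikram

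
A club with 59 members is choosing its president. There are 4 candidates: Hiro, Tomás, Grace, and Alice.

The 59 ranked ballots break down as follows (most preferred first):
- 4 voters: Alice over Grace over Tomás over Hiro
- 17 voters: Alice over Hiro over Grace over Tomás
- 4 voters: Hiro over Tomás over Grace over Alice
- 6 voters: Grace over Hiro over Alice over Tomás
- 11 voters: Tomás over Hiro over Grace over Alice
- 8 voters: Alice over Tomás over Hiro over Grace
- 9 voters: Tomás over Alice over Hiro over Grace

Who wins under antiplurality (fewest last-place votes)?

Hiro

Last-place votes: Hiro 4, Tomás 23, Grace 17, Alice 15.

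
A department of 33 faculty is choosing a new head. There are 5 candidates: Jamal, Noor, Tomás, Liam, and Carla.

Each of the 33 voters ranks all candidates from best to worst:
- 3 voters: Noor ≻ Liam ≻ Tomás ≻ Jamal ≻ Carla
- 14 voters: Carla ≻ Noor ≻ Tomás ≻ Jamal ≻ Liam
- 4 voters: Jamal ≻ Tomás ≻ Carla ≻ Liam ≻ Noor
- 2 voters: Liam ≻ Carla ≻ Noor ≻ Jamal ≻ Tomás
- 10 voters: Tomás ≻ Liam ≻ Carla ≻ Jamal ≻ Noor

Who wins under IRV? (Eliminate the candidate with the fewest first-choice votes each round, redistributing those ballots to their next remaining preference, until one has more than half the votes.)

Tomás

Round 1: Jamal 4, Noor 3, Tomás 10, Liam 2, Carla 14. Liam eliminated.
Round 2: Jamal 4, Noor 3, Tomás 10, Carla 16. Noor eliminated.
Round 3: Jamal 4, Tomás 13, Carla 16. Jamal eliminated.
Round 4: Tomás 17, Carla 16. Tomás has a majority (≥17).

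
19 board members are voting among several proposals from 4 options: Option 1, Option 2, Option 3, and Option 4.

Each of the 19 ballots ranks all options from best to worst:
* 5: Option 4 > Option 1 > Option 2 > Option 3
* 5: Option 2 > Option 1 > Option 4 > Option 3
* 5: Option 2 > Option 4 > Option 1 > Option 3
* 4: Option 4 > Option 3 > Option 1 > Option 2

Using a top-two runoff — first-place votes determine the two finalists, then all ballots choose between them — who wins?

Round 1 first-place votes: Option 1 0, Option 2 10, Option 3 0, Option 4 9. Option 2 and Option 4 advance.
Runoff: Option 2 is ranked above Option 4 on 10 ballots, Option 4 above Option 2 on 9.

Option 2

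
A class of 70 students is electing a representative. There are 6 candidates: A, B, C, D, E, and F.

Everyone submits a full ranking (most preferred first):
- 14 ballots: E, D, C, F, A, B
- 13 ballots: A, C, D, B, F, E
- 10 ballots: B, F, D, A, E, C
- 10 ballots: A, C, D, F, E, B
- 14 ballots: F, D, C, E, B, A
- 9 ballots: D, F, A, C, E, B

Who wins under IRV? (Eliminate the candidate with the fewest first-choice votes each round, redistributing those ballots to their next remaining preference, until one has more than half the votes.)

F

Round 1: A 23, B 10, C 0, D 9, E 14, F 14. C eliminated.
Round 2: A 23, B 10, D 9, E 14, F 14. D eliminated.
Round 3: A 23, B 10, E 14, F 23. B eliminated.
Round 4: A 23, E 14, F 33. E eliminated.
Round 5: A 23, F 47. F has a majority (≥36).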